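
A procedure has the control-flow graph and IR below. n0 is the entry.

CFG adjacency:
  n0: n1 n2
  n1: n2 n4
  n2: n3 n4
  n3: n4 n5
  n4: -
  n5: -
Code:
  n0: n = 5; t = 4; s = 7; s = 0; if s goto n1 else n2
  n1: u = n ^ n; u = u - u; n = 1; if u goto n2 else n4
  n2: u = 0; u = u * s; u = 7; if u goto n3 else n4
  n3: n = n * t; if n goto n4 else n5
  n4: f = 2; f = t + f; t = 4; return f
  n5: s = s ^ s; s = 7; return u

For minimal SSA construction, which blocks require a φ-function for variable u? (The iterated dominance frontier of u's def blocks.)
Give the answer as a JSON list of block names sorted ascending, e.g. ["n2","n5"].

Answer: ["n2", "n4"]

Working:
idom tree: n1←n0 n2←n0 n3←n2 n4←n0 n5←n3
Dom∩ at merges:
  n2: preds {n0,n1}: {n0} ∩ {n0,n1} = {n0}; idom=n0
  n4: preds {n1,n2,n3}: {n0,n1} ∩ {n0,n2} ∩ {n0,n2,n3} = {n0}; idom=n0

DF derivation:
  n2←n0: walk · to n0
  n2←n1: walk n1 to n0
  n4←n1: walk n1 to n0
  n4←n2: walk n2 to n0
  n4←n3: walk n3→n2 to n0
  n0 → ∅
  n1 → {n2,n4}
  n2 → {n4}
  n3 → {n4}
  n4 → ∅
  n5 → ∅

φ for u: defs {n1,n2}
  DF⁺ = {n2,n4}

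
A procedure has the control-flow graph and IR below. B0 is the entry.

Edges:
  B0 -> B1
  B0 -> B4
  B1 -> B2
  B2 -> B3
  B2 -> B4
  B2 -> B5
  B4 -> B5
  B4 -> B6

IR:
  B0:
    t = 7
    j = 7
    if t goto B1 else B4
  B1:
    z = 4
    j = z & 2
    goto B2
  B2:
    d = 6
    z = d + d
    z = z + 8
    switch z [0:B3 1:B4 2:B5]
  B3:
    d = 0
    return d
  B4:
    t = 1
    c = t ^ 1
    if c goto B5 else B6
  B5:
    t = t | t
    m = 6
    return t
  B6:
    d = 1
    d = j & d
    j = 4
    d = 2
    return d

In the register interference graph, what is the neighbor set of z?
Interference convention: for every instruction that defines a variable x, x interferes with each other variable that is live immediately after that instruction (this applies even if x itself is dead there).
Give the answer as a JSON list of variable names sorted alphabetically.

Answer: ["j", "t"]

Derivation:
Block summaries:
  B0 def {j,t} use ∅
  B1 def {j,z} use ∅
  B2 def {d,z} use ∅
  B3 def {d} use ∅
  B4 def {c,t} use ∅
  B5 def {m,t} use {t}
  B6 def {d,j} use {j}

Backward fixpoint:
  B0: in=∅ out={j,t}
  B1: in={t} out={j,t}
  B2: in={j,t} out={j,t}
  B3: in=∅ out=∅
  B4: in={j} out={j,t}
  B5: in={t} out=∅
  B6: in={j} out=∅

Interfere edges:
  c: {j,t}
  d: {j,t}
  j: {c,d,t,z}
  m: {t}
  t: {c,d,j,m,z}
  z: {j,t}

N(z) = ["j", "t"]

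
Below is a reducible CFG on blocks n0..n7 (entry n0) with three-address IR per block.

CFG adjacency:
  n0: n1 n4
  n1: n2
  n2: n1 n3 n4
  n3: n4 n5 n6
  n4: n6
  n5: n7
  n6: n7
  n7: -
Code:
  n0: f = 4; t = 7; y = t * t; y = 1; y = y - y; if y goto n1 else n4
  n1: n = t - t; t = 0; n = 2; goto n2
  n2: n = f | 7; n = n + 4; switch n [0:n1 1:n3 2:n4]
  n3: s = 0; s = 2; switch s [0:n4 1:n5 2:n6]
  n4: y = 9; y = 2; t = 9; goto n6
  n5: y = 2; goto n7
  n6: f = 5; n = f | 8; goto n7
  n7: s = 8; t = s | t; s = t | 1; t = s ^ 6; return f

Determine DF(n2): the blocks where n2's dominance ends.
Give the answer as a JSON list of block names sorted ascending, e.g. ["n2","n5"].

Answer: ["n1", "n4", "n6", "n7"]

Derivation:
idom tree: n1←n0 n2←n1 n3←n2 n4←n0 n5←n3 n6←n0 n7←n0
Dom at joins:
  n1: preds {n0,n2}: {n0} ∩ {n0,n1,n2} = {n0}; idom=n0
  n4: preds {n0,n2,n3}: {n0} ∩ {n0,n1,n2} ∩ {n0,n1,n2,n3} = {n0}; idom=n0
  n6: preds {n3,n4}: {n0,n1,n2,n3} ∩ {n0,n4} = {n0}; idom=n0
  n7: preds {n5,n6}: {n0,n1,n2,n3,n5} ∩ {n0,n6} = {n0}; idom=n0

Frontier:
  n1←n0: walk · to n0
  n1←n2: walk n2→n1 to n0
  n4←n0: walk · to n0
  n4←n2: walk n2→n1 to n0
  n4←n3: walk n3→n2→n1 to n0
  n6←n3: walk n3→n2→n1 to n0
  n6←n4: walk n4 to n0
  n7←n5: walk n5→n3→n2→n1 to n0
  n7←n6: walk n6 to n0
  n0 → ∅
  n1 → {n1,n4,n6,n7}
  n2 → {n1,n4,n6,n7}
  n3 → {n4,n6,n7}
  n4 → {n6}
  n5 → {n7}
  n6 → {n7}
  n7 → ∅

DF(n2) = ["n1", "n4", "n6", "n7"]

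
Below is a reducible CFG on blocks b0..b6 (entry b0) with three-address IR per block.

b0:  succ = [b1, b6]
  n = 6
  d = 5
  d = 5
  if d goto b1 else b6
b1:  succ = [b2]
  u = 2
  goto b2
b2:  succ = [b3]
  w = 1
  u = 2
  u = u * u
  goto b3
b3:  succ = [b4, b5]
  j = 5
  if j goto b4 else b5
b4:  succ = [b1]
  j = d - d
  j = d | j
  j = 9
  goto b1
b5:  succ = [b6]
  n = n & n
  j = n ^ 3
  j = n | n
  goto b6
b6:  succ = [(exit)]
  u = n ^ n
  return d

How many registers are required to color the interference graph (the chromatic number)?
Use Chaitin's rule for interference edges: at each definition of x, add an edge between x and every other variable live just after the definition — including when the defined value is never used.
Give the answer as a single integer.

Block summaries:
  b0: {d,n} / ∅
  b1: {u} / ∅
  b2: {u,w} / ∅
  b3: {j} / ∅
  b4: {j} / {d}
  b5: {j,n} / {n}
  b6: {u} / {d,n}

Backward fixpoint:
  b0 li=∅ lo={d,n}
  b1 li={d,n} lo={d,n}
  b2 li={d,n} lo={d,n}
  b3 li={d,n} lo={d,n}
  b4 li={d,n} lo={d,n}
  b5 li={d,n} lo={d,n}
  b6 li={d,n} lo=∅

Conflict graph:
  d — {j,n,u,w}
  j — {d,n}
  n — {d,j,u,w}
  u — {d,n}
  w — {d,n}

Registers:
  clique {d,j,n} ⇒ need ≥ 3
  assign d→c0 j→c2 n→c1 u→c2 w→c2 — no edge inside a register ⇒ χ ≤ 3
  χ = 3

Answer: 3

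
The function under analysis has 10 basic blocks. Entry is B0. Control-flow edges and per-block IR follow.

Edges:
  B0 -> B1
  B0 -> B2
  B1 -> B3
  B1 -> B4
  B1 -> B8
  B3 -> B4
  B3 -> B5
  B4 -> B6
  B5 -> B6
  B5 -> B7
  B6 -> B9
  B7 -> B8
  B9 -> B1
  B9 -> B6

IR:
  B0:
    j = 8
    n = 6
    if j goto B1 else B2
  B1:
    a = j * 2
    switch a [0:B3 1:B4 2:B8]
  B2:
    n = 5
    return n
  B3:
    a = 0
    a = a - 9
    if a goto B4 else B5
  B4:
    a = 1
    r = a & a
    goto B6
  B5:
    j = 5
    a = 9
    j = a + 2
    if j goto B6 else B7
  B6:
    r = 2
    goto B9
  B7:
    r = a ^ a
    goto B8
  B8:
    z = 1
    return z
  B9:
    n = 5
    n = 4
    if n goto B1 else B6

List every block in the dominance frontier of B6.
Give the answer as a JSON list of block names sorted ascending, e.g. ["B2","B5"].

Answer: ["B1", "B6"]

Derivation:
idom tree: B1←B0 B2←B0 B3←B1 B4←B1 B5←B3 B6←B1 B7←B5 B8←B1 B9←B6
Dom∩ at merges:
  B1: preds {B0,B9}: {B0} ∩ {B0,B1,B6,B9} = {B0}; idom=B0
  B4: preds {B1,B3}: {B0,B1} ∩ {B0,B1,B3} = {B0,B1}; idom=B1
  B6: preds {B4,B5,B9}: {B0,B1,B4} ∩ {B0,B1,B3,B5} ∩ {B0,B1,B6,B9} = {B0,B1}; idom=B1
  B8: preds {B1,B7}: {B0,B1} ∩ {B0,B1,B3,B5,B7} = {B0,B1}; idom=B1

DF derivation:
  B1←B0: walk · to B0
  B1←B9: walk B9→B6→B1 to B0
  B4←B1: walk · to B1
  B4←B3: walk B3 to B1
  B6←B4: walk B4 to B1
  B6←B5: walk B5→B3 to B1
  B6←B9: walk B9→B6 to B1
  B8←B1: walk · to B1
  B8←B7: walk B7→B5→B3 to B1
  B0: DF=∅
  B1: DF={B1}
  B2: DF=∅
  B3: DF={B4,B6,B8}
  B4: DF={B6}
  B5: DF={B6,B8}
  B6: DF={B1,B6}
  B7: DF={B8}
  B8: DF=∅
  B9: DF={B1,B6}

DF(B6) = ["B1", "B6"]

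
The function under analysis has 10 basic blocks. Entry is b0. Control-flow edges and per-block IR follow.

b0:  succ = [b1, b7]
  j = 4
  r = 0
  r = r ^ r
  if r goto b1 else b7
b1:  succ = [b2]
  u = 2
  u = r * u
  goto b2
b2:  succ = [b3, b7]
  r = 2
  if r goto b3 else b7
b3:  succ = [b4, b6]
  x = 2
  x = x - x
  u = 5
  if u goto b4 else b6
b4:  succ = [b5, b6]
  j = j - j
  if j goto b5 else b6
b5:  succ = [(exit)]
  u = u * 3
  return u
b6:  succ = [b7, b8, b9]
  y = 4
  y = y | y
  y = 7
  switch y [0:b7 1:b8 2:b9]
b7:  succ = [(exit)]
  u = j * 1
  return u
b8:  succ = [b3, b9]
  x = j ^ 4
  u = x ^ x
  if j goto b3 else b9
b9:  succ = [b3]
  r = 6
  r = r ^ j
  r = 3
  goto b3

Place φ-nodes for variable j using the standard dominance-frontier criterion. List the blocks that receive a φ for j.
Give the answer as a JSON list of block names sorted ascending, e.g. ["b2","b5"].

idom tree: b1←b0 b2←b1 b3←b2 b4←b3 b5←b4 b6←b3 b7←b0 b8←b6 b9←b6
Dom∩ at merges:
  b3: preds {b2,b8,b9}: {b0,b1,b2} ∩ {b0,b1,b2,b3,b6,b8} ∩ {b0,b1,b2,b3,b6,b9} = {b0,b1,b2}; idom=b2
  b6: preds {b3,b4}: {b0,b1,b2,b3} ∩ {b0,b1,b2,b3,b4} = {b0,b1,b2,b3}; idom=b3
  b7: preds {b0,b2,b6}: {b0} ∩ {b0,b1,b2} ∩ {b0,b1,b2,b3,b6} = {b0}; idom=b0
  b9: preds {b6,b8}: {b0,b1,b2,b3,b6} ∩ {b0,b1,b2,b3,b6,b8} = {b0,b1,b2,b3,b6}; idom=b6

DF derivation:
  join b3 pred b2: · stop@b2
  join b3 pred b8: b8→b6→b3 stop@b2
  join b3 pred b9: b9→b6→b3 stop@b2
  join b6 pred b3: · stop@b3
  join b6 pred b4: b4 stop@b3
  join b7 pred b0: · stop@b0
  join b7 pred b2: b2→b1 stop@b0
  join b7 pred b6: b6→b3→b2→b1 stop@b0
  join b9 pred b6: · stop@b6
  join b9 pred b8: b8 stop@b6
  b0: DF=∅
  b1: DF={b7}
  b2: DF={b7}
  b3: DF={b3,b7}
  b4: DF={b6}
  b5: DF=∅
  b6: DF={b3,b7}
  b7: DF=∅
  b8: DF={b3,b9}
  b9: DF={b3}

φ for j: defs {b0,b4}
  DF⁺ = {b3,b6,b7}

Answer: ["b3", "b6", "b7"]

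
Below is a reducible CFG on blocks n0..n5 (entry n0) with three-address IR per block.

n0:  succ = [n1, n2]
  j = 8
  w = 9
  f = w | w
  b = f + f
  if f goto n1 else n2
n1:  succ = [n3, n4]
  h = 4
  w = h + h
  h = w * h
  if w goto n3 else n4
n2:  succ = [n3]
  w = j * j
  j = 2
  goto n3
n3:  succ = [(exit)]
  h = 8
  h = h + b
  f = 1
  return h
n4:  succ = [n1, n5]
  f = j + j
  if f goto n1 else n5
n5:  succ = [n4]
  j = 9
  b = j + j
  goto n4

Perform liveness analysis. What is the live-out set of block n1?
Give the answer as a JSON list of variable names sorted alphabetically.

Block summaries:
  n0: {b,f,j,w} / ∅
  n1: {h,w} / ∅
  n2: {j,w} / {j}
  n3: {f,h} / {b}
  n4: {f} / {j}
  n5: {b,j} / ∅

Live sets:
  n0: in=∅ out={b,j}
  n1: in={b,j} out={b,j}
  n2: in={b,j} out={b}
  n3: in={b} out=∅
  n4: in={b,j} out={b,j}
  n5: in=∅ out={b,j}

live-out(n1) = ["b", "j"]

Answer: ["b", "j"]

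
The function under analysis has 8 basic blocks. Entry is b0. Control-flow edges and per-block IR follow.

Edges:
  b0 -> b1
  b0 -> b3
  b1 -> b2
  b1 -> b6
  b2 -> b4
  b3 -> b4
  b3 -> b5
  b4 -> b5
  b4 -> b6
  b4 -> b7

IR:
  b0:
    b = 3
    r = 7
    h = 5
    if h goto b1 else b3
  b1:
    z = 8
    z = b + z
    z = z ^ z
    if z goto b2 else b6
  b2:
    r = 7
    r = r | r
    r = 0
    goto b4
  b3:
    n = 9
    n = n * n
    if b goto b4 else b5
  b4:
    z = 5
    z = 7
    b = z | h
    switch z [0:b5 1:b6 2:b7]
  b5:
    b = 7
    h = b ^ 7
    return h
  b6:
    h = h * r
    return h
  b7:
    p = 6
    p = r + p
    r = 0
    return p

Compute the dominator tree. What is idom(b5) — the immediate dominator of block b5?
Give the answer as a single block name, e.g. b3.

idom tree: b1←b0 b2←b1 b3←b0 b4←b0 b5←b0 b6←b0 b7←b4
Dom at joins:
  b4: preds {b2,b3}: {b0,b1,b2} ∩ {b0,b3} = {b0}; idom=b0
  b5: preds {b3,b4}: {b0,b3} ∩ {b0,b4} = {b0}; idom=b0
  b6: preds {b1,b4}: {b0,b1} ∩ {b0,b4} = {b0}; idom=b0

idom(b5) = b0

Answer: b0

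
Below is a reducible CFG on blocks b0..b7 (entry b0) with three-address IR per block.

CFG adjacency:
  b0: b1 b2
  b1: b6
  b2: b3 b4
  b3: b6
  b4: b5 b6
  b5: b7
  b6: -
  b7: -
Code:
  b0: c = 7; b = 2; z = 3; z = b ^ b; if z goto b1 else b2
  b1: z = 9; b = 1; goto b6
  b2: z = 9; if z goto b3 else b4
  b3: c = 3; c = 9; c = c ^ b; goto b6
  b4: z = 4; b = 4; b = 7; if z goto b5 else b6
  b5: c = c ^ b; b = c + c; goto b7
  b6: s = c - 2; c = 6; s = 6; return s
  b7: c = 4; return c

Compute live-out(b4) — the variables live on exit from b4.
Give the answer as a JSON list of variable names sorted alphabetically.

Per-block:
  b0: {b,c,z} / ∅
  b1: {b,z} / ∅
  b2: {z} / ∅
  b3: {c} / {b}
  b4: {b,z} / ∅
  b5: {b,c} / {b,c}
  b6: {c,s} / {c}
  b7: {c} / ∅

Backward fixpoint:
  b0 li=∅ lo={b,c}
  b1 li={c} lo={c}
  b2 li={b,c} lo={b,c}
  b3 li={b} lo={c}
  b4 li={c} lo={b,c}
  b5 li={b,c} lo=∅
  b6 li={c} lo=∅
  b7 li=∅ lo=∅

live-out(b4) = ["b", "c"]

Answer: ["b", "c"]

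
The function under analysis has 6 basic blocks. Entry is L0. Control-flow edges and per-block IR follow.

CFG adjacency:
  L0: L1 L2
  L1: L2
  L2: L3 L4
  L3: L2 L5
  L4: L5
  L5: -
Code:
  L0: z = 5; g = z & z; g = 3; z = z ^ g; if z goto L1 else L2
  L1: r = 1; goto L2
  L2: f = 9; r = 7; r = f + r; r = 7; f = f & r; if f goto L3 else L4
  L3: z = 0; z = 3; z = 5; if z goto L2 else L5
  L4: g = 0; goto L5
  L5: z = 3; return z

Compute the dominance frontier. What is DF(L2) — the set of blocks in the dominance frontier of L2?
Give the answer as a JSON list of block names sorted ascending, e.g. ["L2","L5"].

Answer: ["L2"]

Derivation:
idom tree: L1←L0 L2←L0 L3←L2 L4←L2 L5←L2
Dom∩ at merges:
  L2: preds {L0,L1,L3}: {L0} ∩ {L0,L1} ∩ {L0,L2,L3} = {L0}; idom=L0
  L5: preds {L3,L4}: {L0,L2,L3} ∩ {L0,L2,L4} = {L0,L2}; idom=L2

Frontier:
  L2←L0: walk · to L0
  L2←L1: walk L1 to L0
  L2←L3: walk L3→L2 to L0
  L5←L3: walk L3 to L2
  L5←L4: walk L4 to L2
  L0 → ∅
  L1 → {L2}
  L2 → {L2}
  L3 → {L2,L5}
  L4 → {L5}
  L5 → ∅

DF(L2) = ["L2"]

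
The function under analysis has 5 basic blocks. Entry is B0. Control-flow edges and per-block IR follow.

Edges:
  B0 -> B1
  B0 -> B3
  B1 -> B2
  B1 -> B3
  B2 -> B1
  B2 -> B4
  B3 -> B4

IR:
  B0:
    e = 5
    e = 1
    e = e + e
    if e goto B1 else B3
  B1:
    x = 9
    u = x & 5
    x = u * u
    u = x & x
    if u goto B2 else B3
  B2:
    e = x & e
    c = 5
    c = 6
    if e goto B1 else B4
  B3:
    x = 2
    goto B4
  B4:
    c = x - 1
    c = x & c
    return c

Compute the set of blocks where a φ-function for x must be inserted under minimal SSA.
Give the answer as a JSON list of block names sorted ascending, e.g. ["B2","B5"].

idom tree: B1←B0 B2←B1 B3←B0 B4←B0
Dom∩ at merges:
  B1: preds {B0,B2}: {B0} ∩ {B0,B1,B2} = {B0}; idom=B0
  B3: preds {B0,B1}: {B0} ∩ {B0,B1} = {B0}; idom=B0
  B4: preds {B2,B3}: {B0,B1,B2} ∩ {B0,B3} = {B0}; idom=B0

DF derivation:
  B1←B0: walk · to B0
  B1←B2: walk B2→B1 to B0
  B3←B0: walk · to B0
  B3←B1: walk B1 to B0
  B4←B2: walk B2→B1 to B0
  B4←B3: walk B3 to B0
  B0: DF=∅
  B1: DF={B1,B3,B4}
  B2: DF={B1,B4}
  B3: DF={B4}
  B4: DF=∅

φ for x: defs {B1,B3}
  DF⁺ = {B1,B3,B4}

Answer: ["B1", "B3", "B4"]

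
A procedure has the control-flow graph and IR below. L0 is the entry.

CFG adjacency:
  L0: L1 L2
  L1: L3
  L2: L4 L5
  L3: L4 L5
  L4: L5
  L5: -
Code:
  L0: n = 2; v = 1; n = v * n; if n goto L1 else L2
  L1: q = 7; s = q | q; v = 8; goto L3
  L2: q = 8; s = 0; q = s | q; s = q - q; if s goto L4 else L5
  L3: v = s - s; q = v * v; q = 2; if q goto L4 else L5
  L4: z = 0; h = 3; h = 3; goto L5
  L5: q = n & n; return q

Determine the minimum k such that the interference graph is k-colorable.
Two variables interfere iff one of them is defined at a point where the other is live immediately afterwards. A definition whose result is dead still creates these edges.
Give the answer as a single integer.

Answer: 3

Working:
Per-block:
  L0 def {n,v} use ∅
  L1 def {q,s,v} use ∅
  L2 def {q,s} use ∅
  L3 def {q,v} use {s}
  L4 def {h,z} use ∅
  L5 def {q} use {n}

Backward fixpoint:
  live L0: ∅→{n}
  live L1: {n}→{n,s}
  live L2: {n}→{n}
  live L3: {n,s}→{n}
  live L4: {n}→{n}
  live L5: {n}→∅

Conflict graph:
  h↔{n}
  n↔{h,q,s,v,z}
  q↔{n,s}
  s↔{n,q,v}
  v↔{n,s}
  z↔{n}

Colouring:
  clique {n,q,s} ⇒ need ≥ 3
  3-colouring: r0={n}  r1={h,s,z}  r2={q,v}
  χ = 3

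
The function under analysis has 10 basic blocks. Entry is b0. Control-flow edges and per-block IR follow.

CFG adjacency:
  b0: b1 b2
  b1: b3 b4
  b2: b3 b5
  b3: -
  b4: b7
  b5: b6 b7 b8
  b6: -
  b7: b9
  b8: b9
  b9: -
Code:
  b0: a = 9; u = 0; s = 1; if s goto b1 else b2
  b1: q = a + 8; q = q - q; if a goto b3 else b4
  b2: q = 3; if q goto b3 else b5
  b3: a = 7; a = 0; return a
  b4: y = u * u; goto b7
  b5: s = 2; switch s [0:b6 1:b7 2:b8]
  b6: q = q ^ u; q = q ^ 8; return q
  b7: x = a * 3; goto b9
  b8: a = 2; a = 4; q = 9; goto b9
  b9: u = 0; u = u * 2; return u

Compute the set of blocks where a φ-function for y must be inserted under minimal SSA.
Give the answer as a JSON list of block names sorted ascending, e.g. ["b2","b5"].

idom tree: b1←b0 b2←b0 b3←b0 b4←b1 b5←b2 b6←b5 b7←b0 b8←b5 b9←b0
Dom∩ at merges:
  b3: preds {b1,b2}: {b0,b1} ∩ {b0,b2} = {b0}; idom=b0
  b7: preds {b4,b5}: {b0,b1,b4} ∩ {b0,b2,b5} = {b0}; idom=b0
  b9: preds {b7,b8}: {b0,b7} ∩ {b0,b2,b5,b8} = {b0}; idom=b0

Frontier:
  b3←b1: walk b1 to b0
  b3←b2: walk b2 to b0
  b7←b4: walk b4→b1 to b0
  b7←b5: walk b5→b2 to b0
  b9←b7: walk b7 to b0
  b9←b8: walk b8→b5→b2 to b0
  DF(b0)=∅
  DF(b1)={b3,b7}
  DF(b2)={b3,b7,b9}
  DF(b3)=∅
  DF(b4)={b7}
  DF(b5)={b7,b9}
  DF(b6)=∅
  DF(b7)={b9}
  DF(b8)={b9}
  DF(b9)=∅

φ for y: defs {b4}
  DF⁺ = {b7,b9}

Answer: ["b7", "b9"]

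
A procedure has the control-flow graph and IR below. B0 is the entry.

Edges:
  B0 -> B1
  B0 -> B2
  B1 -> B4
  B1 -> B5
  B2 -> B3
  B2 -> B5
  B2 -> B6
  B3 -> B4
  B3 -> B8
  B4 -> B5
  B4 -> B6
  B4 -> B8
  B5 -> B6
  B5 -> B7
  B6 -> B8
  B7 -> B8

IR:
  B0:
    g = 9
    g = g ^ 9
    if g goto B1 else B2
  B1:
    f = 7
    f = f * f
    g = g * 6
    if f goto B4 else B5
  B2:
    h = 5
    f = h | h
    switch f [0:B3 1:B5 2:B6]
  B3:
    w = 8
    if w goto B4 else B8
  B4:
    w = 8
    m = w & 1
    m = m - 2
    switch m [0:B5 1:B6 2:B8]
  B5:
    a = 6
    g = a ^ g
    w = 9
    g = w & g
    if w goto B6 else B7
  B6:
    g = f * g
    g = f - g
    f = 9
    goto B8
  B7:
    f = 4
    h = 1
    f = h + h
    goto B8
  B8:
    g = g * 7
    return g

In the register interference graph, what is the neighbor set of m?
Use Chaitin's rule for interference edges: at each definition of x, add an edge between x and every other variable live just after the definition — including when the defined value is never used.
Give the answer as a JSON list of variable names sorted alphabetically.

Answer: ["f", "g"]

Working:
Block summaries:
  B0 def {g} use ∅
  B1 def {f,g} use {g}
  B2 def {f,h} use ∅
  B3 def {w} use ∅
  B4 def {m,w} use ∅
  B5 def {a,g,w} use {g}
  B6 def {f,g} use {f,g}
  B7 def {f,h} use ∅
  B8 def {g} use {g}

Liveness:
  live B0: ∅→{g}
  live B1: {g}→{f,g}
  live B2: {g}→{f,g}
  live B3: {f,g}→{f,g}
  live B4: {f,g}→{f,g}
  live B5: {f,g}→{f,g}
  live B6: {f,g}→{g}
  live B7: {g}→{g}
  live B8: {g}→∅

Interfere edges:
  a: {f,g}
  f: {a,g,m,w}
  g: {a,f,h,m,w}
  h: {g}
  m: {f,g}
  w: {f,g}

N(m) = ["f", "g"]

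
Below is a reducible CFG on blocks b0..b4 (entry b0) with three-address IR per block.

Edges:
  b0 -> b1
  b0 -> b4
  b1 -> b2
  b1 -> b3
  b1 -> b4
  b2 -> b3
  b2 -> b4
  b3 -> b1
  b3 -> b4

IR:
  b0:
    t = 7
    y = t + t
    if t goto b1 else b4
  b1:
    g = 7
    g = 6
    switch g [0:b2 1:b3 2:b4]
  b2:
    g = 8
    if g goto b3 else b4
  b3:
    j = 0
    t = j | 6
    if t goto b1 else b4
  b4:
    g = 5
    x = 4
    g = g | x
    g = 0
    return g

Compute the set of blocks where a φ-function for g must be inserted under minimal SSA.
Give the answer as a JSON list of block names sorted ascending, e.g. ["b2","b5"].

idom tree: b1←b0 b2←b1 b3←b1 b4←b0
Dom∩ at merges:
  b1: preds {b0,b3}: {b0} ∩ {b0,b1,b3} = {b0}; idom=b0
  b3: preds {b1,b2}: {b0,b1} ∩ {b0,b1,b2} = {b0,b1}; idom=b1
  b4: preds {b0,b1,b2,b3}: {b0} ∩ {b0,b1} ∩ {b0,b1,b2} ∩ {b0,b1,b3} = {b0}; idom=b0

Frontier:
  join b1 pred b0: · stop@b0
  join b1 pred b3: b3→b1 stop@b0
  join b3 pred b1: · stop@b1
  join b3 pred b2: b2 stop@b1
  join b4 pred b0: · stop@b0
  join b4 pred b1: b1 stop@b0
  join b4 pred b2: b2→b1 stop@b0
  join b4 pred b3: b3→b1 stop@b0
  b0: DF=∅
  b1: DF={b1,b4}
  b2: DF={b3,b4}
  b3: DF={b1,b4}
  b4: DF=∅

φ for g: defs {b1,b2,b4}
  DF⁺ = {b1,b3,b4}

Answer: ["b1", "b3", "b4"]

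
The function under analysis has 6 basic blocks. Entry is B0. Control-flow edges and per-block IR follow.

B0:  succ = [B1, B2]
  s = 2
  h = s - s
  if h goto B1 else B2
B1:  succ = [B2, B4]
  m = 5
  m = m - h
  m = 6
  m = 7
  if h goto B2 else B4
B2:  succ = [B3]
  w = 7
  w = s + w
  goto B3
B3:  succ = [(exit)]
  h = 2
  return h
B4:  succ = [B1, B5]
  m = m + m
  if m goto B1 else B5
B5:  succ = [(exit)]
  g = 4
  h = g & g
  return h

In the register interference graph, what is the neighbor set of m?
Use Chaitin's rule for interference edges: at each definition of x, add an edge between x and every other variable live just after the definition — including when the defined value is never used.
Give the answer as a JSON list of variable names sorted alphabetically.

Block summaries:
  B0: {h,s} / ∅
  B1: {m} / {h}
  B2: {w} / {s}
  B3: {h} / ∅
  B4: {m} / {m}
  B5: {g,h} / ∅

Backward fixpoint:
  live B0: ∅→{h,s}
  live B1: {h,s}→{h,m,s}
  live B2: {s}→∅
  live B3: ∅→∅
  live B4: {h,m,s}→{h,s}
  live B5: ∅→∅

Interference:
  g: ∅
  h: {m,s}
  m: {h,s}
  s: {h,m,w}
  w: {s}

N(m) = ["h", "s"]

Answer: ["h", "s"]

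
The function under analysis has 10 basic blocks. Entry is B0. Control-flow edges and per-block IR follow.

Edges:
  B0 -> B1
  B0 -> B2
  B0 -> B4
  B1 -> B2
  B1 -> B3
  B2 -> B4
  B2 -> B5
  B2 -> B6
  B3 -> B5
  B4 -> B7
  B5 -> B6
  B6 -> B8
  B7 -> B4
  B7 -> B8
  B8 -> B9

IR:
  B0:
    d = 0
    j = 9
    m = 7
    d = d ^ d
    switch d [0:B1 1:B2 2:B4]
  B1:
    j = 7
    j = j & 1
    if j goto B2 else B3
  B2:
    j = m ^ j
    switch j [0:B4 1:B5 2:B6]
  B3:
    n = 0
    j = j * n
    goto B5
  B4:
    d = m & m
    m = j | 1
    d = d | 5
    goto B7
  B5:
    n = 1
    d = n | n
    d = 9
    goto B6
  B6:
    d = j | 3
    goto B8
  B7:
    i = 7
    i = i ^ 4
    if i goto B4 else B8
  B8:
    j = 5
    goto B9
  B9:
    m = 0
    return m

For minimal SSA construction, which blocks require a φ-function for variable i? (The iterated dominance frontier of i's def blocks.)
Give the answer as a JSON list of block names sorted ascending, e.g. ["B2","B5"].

idom tree: B1←B0 B2←B0 B3←B1 B4←B0 B5←B0 B6←B0 B7←B4 B8←B0 B9←B8
Dom at joins:
  B2: preds {B0,B1}: {B0} ∩ {B0,B1} = {B0}; idom=B0
  B4: preds {B0,B2,B7}: {B0} ∩ {B0,B2} ∩ {B0,B4,B7} = {B0}; idom=B0
  B5: preds {B2,B3}: {B0,B2} ∩ {B0,B1,B3} = {B0}; idom=B0
  B6: preds {B2,B5}: {B0,B2} ∩ {B0,B5} = {B0}; idom=B0
  B8: preds {B6,B7}: {B0,B6} ∩ {B0,B4,B7} = {B0}; idom=B0

DF walk-up:
  B2←B0: walk · to B0
  B2←B1: walk B1 to B0
  B4←B0: walk · to B0
  B4←B2: walk B2 to B0
  B4←B7: walk B7→B4 to B0
  B5←B2: walk B2 to B0
  B5←B3: walk B3→B1 to B0
  B6←B2: walk B2 to B0
  B6←B5: walk B5 to B0
  B8←B6: walk B6 to B0
  B8←B7: walk B7→B4 to B0
  B0: DF=∅
  B1: DF={B2,B5}
  B2: DF={B4,B5,B6}
  B3: DF={B5}
  B4: DF={B4,B8}
  B5: DF={B6}
  B6: DF={B8}
  B7: DF={B4,B8}
  B8: DF=∅
  B9: DF=∅

φ for i: defs {B7}
  DF⁺ = {B4,B8}

Answer: ["B4", "B8"]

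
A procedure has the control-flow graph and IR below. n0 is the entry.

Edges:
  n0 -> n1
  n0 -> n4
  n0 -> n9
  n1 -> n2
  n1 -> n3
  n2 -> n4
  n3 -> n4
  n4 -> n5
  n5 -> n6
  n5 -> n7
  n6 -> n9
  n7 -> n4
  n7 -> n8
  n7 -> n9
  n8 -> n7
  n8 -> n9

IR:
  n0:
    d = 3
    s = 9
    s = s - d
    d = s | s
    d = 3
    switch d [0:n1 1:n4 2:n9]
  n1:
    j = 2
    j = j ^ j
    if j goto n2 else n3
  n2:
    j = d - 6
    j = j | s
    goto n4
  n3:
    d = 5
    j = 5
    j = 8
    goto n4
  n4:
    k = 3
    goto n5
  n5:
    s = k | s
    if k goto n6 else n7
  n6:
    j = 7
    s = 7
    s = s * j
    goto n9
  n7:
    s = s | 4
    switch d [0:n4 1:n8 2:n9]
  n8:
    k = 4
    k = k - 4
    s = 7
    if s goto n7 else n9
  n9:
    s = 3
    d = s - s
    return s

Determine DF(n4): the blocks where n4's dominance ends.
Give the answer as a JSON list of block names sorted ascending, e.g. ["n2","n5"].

Answer: ["n4", "n9"]

Derivation:
idom tree: n1←n0 n2←n1 n3←n1 n4←n0 n5←n4 n6←n5 n7←n5 n8←n7 n9←n0
Join-block Dom:
  n4: preds {n0,n2,n3,n7}: {n0} ∩ {n0,n1,n2} ∩ {n0,n1,n3} ∩ {n0,n4,n5,n7} = {n0}; idom=n0
  n7: preds {n5,n8}: {n0,n4,n5} ∩ {n0,n4,n5,n7,n8} = {n0,n4,n5}; idom=n5
  n9: preds {n0,n6,n7,n8}: {n0} ∩ {n0,n4,n5,n6} ∩ {n0,n4,n5,n7} ∩ {n0,n4,n5,n7,n8} = {n0}; idom=n0

DF derivation:
  join n4 pred n0: · stop@n0
  join n4 pred n2: n2→n1 stop@n0
  join n4 pred n3: n3→n1 stop@n0
  join n4 pred n7: n7→n5→n4 stop@n0
  join n7 pred n5: · stop@n5
  join n7 pred n8: n8→n7 stop@n5
  join n9 pred n0: · stop@n0
  join n9 pred n6: n6→n5→n4 stop@n0
  join n9 pred n7: n7→n5→n4 stop@n0
  join n9 pred n8: n8→n7→n5→n4 stop@n0
  n0: DF=∅
  n1: DF={n4}
  n2: DF={n4}
  n3: DF={n4}
  n4: DF={n4,n9}
  n5: DF={n4,n9}
  n6: DF={n9}
  n7: DF={n4,n7,n9}
  n8: DF={n7,n9}
  n9: DF=∅

DF(n4) = ["n4", "n9"]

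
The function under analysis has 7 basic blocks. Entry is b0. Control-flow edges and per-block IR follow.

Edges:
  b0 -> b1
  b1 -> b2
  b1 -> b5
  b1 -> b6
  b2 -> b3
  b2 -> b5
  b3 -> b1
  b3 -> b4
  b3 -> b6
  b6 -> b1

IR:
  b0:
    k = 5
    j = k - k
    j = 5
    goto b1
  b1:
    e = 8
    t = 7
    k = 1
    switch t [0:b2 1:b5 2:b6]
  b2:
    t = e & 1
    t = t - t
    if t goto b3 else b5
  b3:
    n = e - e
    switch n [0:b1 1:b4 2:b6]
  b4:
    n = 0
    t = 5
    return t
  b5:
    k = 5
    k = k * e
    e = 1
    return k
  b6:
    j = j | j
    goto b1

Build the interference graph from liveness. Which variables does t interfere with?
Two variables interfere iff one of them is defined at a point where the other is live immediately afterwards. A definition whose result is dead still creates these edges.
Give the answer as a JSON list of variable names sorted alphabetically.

Per-block:
  b0 def {j,k} use ∅
  b1 def {e,k,t} use ∅
  b2 def {t} use {e}
  b3 def {n} use {e}
  b4 def {n,t} use ∅
  b5 def {e,k} use {e}
  b6 def {j} use {j}

Backward fixpoint:
  b0 li=∅ lo={j}
  b1 li={j} lo={e,j}
  b2 li={e,j} lo={e,j}
  b3 li={e,j} lo={j}
  b4 li=∅ lo=∅
  b5 li={e} lo=∅
  b6 li={j} lo={j}

Interference:
  e↔{j,k,t}
  j↔{e,k,n,t}
  k↔{e,j,t}
  n↔{j}
  t↔{e,j,k}

N(t) = ["e", "j", "k"]

Answer: ["e", "j", "k"]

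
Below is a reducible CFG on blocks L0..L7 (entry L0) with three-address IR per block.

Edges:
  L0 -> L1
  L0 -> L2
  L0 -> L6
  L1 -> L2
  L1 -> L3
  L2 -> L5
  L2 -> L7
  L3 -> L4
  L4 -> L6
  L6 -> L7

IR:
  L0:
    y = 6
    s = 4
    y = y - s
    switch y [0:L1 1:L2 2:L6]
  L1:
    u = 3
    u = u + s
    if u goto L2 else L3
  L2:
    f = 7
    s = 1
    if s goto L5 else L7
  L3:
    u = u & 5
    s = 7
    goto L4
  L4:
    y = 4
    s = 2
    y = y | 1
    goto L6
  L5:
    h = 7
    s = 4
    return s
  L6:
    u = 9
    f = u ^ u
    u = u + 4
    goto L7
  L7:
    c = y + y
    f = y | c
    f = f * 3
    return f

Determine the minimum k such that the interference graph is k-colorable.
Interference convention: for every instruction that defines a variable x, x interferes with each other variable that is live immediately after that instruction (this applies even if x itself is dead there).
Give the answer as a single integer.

Answer: 3

Derivation:
def/use:
  L0: {s,y} / ∅
  L1: {u} / {s}
  L2: {f,s} / ∅
  L3: {s,u} / {u}
  L4: {s,y} / ∅
  L5: {h,s} / ∅
  L6: {f,u} / ∅
  L7: {c,f} / {y}

Liveness:
  L0: in=∅ out={s,y}
  L1: in={s,y} out={u,y}
  L2: in={y} out={y}
  L3: in={u} out=∅
  L4: in=∅ out={y}
  L5: in=∅ out=∅
  L6: in={y} out={y}
  L7: in={y} out=∅

Interfere edges:
  c↔{y}
  f↔{u,y}
  h↔∅
  s↔{u,y}
  u↔{f,s,y}
  y↔{c,f,s,u}

Chromatic number:
  clique {f,u,y} ⇒ need ≥ 3
  3-colouring: c0={h,y}  c1={c,u}  c2={f,s}
  χ = 3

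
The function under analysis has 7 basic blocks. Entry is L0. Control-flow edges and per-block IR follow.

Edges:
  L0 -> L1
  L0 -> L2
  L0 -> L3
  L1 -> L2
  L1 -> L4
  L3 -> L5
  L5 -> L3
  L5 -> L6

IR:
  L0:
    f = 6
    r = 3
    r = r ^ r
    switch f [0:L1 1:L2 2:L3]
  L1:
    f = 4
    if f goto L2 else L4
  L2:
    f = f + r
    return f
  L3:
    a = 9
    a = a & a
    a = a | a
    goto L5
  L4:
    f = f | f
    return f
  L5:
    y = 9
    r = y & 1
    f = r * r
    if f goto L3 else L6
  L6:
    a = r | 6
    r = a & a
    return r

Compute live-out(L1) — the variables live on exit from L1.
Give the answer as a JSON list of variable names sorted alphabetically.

Answer: ["f", "r"]

Working:
Per-block:
  L0: def={f,r} ue=∅
  L1: def={f} ue=∅
  L2: def={f} ue={f,r}
  L3: def={a} ue=∅
  L4: def={f} ue={f}
  L5: def={f,r,y} ue=∅
  L6: def={a,r} ue={r}

Live sets:
  L0: in=∅ out={f,r}
  L1: in={r} out={f,r}
  L2: in={f,r} out=∅
  L3: in=∅ out=∅
  L4: in={f} out=∅
  L5: in=∅ out={r}
  L6: in={r} out=∅

live-out(L1) = ["f", "r"]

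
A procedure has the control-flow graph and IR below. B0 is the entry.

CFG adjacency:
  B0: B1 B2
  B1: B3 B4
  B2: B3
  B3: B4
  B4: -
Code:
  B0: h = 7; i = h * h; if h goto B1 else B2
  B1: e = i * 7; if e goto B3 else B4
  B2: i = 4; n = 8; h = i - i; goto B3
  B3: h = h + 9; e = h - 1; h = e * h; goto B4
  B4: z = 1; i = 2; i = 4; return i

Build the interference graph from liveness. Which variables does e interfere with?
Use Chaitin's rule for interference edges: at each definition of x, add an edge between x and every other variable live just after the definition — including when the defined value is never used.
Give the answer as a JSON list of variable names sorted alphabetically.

def/use:
  B0 def {h,i} use ∅
  B1 def {e} use {i}
  B2 def {h,i,n} use ∅
  B3 def {e,h} use {h}
  B4 def {i,z} use ∅

Live sets:
  B0: in=∅ out={h,i}
  B1: in={h,i} out={h}
  B2: in=∅ out={h}
  B3: in={h} out=∅
  B4: in=∅ out=∅

Interference:
  e↔{h}
  h↔{e,i}
  i↔{h,n}
  n↔{i}
  z↔∅

N(e) = ["h"]

Answer: ["h"]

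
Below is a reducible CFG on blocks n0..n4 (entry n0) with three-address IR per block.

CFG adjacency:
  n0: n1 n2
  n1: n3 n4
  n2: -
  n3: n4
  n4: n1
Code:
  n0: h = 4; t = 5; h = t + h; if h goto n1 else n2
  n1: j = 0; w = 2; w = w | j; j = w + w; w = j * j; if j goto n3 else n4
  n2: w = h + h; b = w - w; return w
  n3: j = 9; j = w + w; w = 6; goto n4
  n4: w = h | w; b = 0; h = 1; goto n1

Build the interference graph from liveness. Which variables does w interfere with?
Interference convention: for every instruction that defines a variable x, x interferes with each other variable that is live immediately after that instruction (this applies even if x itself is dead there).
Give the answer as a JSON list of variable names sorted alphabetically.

def/use:
  n0 def {h,t} use ∅
  n1 def {j,w} use ∅
  n2 def {b,w} use {h}
  n3 def {j,w} use {w}
  n4 def {b,h,w} use {h,w}

Liveness:
  live n0: ∅→{h}
  live n1: {h}→{h,w}
  live n2: {h}→∅
  live n3: {h,w}→{h,w}
  live n4: {h,w}→{h}

Conflict graph:
  b: {w}
  h: {j,t,w}
  j: {h,w}
  t: {h}
  w: {b,h,j}

N(w) = ["b", "h", "j"]

Answer: ["b", "h", "j"]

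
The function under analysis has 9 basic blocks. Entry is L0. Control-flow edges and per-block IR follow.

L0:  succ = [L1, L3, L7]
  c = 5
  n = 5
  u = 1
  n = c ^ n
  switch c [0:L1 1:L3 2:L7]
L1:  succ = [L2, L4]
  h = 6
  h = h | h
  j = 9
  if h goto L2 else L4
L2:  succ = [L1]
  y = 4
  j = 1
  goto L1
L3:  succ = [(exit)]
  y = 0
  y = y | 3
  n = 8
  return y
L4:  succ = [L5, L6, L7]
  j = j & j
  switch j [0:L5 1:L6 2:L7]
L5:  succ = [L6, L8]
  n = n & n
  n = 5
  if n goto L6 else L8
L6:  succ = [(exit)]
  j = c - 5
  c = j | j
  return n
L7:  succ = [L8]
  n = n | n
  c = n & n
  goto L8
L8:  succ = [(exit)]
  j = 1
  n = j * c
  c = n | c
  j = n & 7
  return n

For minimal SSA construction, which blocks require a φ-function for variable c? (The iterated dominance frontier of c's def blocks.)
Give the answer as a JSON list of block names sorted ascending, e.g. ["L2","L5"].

idom tree: L1←L0 L2←L1 L3←L0 L4←L1 L5←L4 L6←L4 L7←L0 L8←L0
Join-block Dom:
  L1: preds {L0,L2}: {L0} ∩ {L0,L1,L2} = {L0}; idom=L0
  L6: preds {L4,L5}: {L0,L1,L4} ∩ {L0,L1,L4,L5} = {L0,L1,L4}; idom=L4
  L7: preds {L0,L4}: {L0} ∩ {L0,L1,L4} = {L0}; idom=L0
  L8: preds {L5,L7}: {L0,L1,L4,L5} ∩ {L0,L7} = {L0}; idom=L0

DF walk-up:
  join L1 pred L0: · stop@L0
  join L1 pred L2: L2→L1 stop@L0
  join L6 pred L4: · stop@L4
  join L6 pred L5: L5 stop@L4
  join L7 pred L0: · stop@L0
  join L7 pred L4: L4→L1 stop@L0
  join L8 pred L5: L5→L4→L1 stop@L0
  join L8 pred L7: L7 stop@L0
  L0: DF=∅
  L1: DF={L1,L7,L8}
  L2: DF={L1}
  L3: DF=∅
  L4: DF={L7,L8}
  L5: DF={L6,L8}
  L6: DF=∅
  L7: DF={L8}
  L8: DF=∅

φ for c: defs {L0,L6,L7,L8}
  DF⁺ = {L8}

Answer: ["L8"]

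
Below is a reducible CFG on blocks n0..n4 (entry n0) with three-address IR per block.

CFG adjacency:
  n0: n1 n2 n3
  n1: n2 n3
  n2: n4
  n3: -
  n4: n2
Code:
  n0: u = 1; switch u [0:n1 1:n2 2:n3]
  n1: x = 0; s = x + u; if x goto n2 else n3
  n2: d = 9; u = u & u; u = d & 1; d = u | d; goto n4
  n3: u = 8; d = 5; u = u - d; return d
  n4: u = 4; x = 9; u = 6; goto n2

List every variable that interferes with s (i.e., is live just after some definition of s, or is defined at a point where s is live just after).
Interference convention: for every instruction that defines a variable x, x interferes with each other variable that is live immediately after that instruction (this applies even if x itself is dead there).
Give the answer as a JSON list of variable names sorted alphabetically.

Block summaries:
  n0: def={u} ue=∅
  n1: def={s,x} ue={u}
  n2: def={d,u} ue={u}
  n3: def={d,u} ue=∅
  n4: def={u,x} ue=∅

Live sets:
  live n0: ∅→{u}
  live n1: {u}→{u}
  live n2: {u}→∅
  live n3: ∅→∅
  live n4: ∅→{u}

Interfere edges:
  d↔{u}
  s↔{u,x}
  u↔{d,s,x}
  x↔{s,u}

N(s) = ["u", "x"]

Answer: ["u", "x"]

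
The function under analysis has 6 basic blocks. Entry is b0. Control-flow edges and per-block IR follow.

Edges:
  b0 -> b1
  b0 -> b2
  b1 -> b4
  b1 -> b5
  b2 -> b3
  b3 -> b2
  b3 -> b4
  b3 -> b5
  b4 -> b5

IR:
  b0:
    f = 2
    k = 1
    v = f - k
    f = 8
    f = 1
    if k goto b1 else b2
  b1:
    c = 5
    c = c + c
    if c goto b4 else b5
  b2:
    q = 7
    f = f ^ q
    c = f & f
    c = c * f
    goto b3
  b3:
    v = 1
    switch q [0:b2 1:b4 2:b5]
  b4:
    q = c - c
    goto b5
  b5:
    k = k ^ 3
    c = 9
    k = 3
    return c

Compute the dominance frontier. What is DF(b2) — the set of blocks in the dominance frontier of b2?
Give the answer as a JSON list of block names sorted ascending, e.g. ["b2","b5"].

idom tree: b1←b0 b2←b0 b3←b2 b4←b0 b5←b0
Dom∩ at merges:
  b2: preds {b0,b3}: {b0} ∩ {b0,b2,b3} = {b0}; idom=b0
  b4: preds {b1,b3}: {b0,b1} ∩ {b0,b2,b3} = {b0}; idom=b0
  b5: preds {b1,b3,b4}: {b0,b1} ∩ {b0,b2,b3} ∩ {b0,b4} = {b0}; idom=b0

Frontier:
  join b2 pred b0: · stop@b0
  join b2 pred b3: b3→b2 stop@b0
  join b4 pred b1: b1 stop@b0
  join b4 pred b3: b3→b2 stop@b0
  join b5 pred b1: b1 stop@b0
  join b5 pred b3: b3→b2 stop@b0
  join b5 pred b4: b4 stop@b0
  DF(b0)=∅
  DF(b1)={b4,b5}
  DF(b2)={b2,b4,b5}
  DF(b3)={b2,b4,b5}
  DF(b4)={b5}
  DF(b5)=∅

DF(b2) = ["b2", "b4", "b5"]

Answer: ["b2", "b4", "b5"]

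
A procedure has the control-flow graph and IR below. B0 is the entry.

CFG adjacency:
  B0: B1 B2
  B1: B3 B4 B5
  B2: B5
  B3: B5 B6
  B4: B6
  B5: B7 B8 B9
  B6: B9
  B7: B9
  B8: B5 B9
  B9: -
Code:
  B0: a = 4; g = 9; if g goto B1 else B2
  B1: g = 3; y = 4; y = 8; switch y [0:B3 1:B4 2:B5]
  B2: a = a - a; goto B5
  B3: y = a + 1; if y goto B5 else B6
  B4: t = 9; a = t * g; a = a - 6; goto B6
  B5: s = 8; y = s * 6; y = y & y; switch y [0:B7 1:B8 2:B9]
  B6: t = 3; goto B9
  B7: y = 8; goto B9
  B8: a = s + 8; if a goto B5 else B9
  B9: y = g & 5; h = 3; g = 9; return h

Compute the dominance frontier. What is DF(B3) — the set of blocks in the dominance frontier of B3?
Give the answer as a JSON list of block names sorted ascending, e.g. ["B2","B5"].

idom tree: B1←B0 B2←B0 B3←B1 B4←B1 B5←B0 B6←B1 B7←B5 B8←B5 B9←B0
Dom at joins:
  B5: preds {B1,B2,B3,B8}: {B0,B1} ∩ {B0,B2} ∩ {B0,B1,B3} ∩ {B0,B5,B8} = {B0}; idom=B0
  B6: preds {B3,B4}: {B0,B1,B3} ∩ {B0,B1,B4} = {B0,B1}; idom=B1
  B9: preds {B5,B6,B7,B8}: {B0,B5} ∩ {B0,B1,B6} ∩ {B0,B5,B7} ∩ {B0,B5,B8} = {B0}; idom=B0

DF walk-up:
  B5←B1: walk B1 to B0
  B5←B2: walk B2 to B0
  B5←B3: walk B3→B1 to B0
  B5←B8: walk B8→B5 to B0
  B6←B3: walk B3 to B1
  B6←B4: walk B4 to B1
  B9←B5: walk B5 to B0
  B9←B6: walk B6→B1 to B0
  B9←B7: walk B7→B5 to B0
  B9←B8: walk B8→B5 to B0
  DF(B0)=∅
  DF(B1)={B5,B9}
  DF(B2)={B5}
  DF(B3)={B5,B6}
  DF(B4)={B6}
  DF(B5)={B5,B9}
  DF(B6)={B9}
  DF(B7)={B9}
  DF(B8)={B5,B9}
  DF(B9)=∅

DF(B3) = ["B5", "B6"]

Answer: ["B5", "B6"]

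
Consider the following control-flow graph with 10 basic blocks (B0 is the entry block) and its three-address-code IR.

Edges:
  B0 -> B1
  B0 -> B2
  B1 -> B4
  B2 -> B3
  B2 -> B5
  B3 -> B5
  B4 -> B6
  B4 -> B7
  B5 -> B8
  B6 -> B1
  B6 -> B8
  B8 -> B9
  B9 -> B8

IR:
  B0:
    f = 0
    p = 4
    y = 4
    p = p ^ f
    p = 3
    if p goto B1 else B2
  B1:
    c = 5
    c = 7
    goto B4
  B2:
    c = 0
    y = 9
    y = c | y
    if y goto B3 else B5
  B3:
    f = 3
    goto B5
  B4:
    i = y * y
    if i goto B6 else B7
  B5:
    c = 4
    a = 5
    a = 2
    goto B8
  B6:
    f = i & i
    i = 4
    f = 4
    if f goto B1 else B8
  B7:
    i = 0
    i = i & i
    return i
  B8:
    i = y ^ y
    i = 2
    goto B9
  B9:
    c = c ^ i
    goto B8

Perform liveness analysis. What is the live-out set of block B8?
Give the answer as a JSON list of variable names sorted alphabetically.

Block summaries:
  B0: def={f,p,y} ue=∅
  B1: def={c} ue=∅
  B2: def={c,y} ue=∅
  B3: def={f} ue=∅
  B4: def={i} ue={y}
  B5: def={a,c} ue=∅
  B6: def={f,i} ue={i}
  B7: def={i} ue=∅
  B8: def={i} ue={y}
  B9: def={c} ue={c,i}

Backward fixpoint:
  B0: in=∅ out={y}
  B1: in={y} out={c,y}
  B2: in=∅ out={y}
  B3: in={y} out={y}
  B4: in={c,y} out={c,i,y}
  B5: in={y} out={c,y}
  B6: in={c,i,y} out={c,y}
  B7: in=∅ out=∅
  B8: in={c,y} out={c,i,y}
  B9: in={c,i,y} out={c,y}

live-out(B8) = ["c", "i", "y"]

Answer: ["c", "i", "y"]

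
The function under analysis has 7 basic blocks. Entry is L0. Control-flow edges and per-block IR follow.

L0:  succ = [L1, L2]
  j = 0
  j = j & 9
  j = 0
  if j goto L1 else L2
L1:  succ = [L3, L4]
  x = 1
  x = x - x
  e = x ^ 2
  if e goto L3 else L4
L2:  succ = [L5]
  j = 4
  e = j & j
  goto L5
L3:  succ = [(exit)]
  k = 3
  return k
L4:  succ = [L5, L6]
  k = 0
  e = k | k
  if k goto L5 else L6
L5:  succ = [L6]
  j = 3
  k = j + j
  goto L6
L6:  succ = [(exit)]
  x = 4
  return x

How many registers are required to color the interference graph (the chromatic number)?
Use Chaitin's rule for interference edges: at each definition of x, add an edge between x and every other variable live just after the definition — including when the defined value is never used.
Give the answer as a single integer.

Answer: 2

Derivation:
Block summaries:
  L0 def {j} use ∅
  L1 def {e,x} use ∅
  L2 def {e,j} use ∅
  L3 def {k} use ∅
  L4 def {e,k} use ∅
  L5 def {j,k} use ∅
  L6 def {x} use ∅

Backward fixpoint:
  L0: in=∅ out=∅
  L1: in=∅ out=∅
  L2: in=∅ out=∅
  L3: in=∅ out=∅
  L4: in=∅ out=∅
  L5: in=∅ out=∅
  L6: in=∅ out=∅

Conflict graph:
  e↔{k}
  j↔∅
  k↔{e}
  x↔∅

Chromatic number:
  lower bound: {e,k} mutually conflict ⇒ χ ≥ 2
  assign e→R0 j→R0 k→R1 x→R0 — no edge inside a register ⇒ χ ≤ 2
  χ = 2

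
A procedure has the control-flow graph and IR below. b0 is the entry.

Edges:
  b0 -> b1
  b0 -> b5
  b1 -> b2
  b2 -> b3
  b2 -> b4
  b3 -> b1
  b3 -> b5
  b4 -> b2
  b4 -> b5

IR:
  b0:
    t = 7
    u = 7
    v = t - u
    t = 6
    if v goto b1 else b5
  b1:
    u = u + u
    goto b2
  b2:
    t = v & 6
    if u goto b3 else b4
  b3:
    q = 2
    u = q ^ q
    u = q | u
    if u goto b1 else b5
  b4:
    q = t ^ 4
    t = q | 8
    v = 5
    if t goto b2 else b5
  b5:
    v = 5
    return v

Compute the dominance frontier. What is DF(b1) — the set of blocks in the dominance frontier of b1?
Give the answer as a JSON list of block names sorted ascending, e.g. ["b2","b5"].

idom tree: b1←b0 b2←b1 b3←b2 b4←b2 b5←b0
Join-block Dom:
  b1: preds {b0,b3}: {b0} ∩ {b0,b1,b2,b3} = {b0}; idom=b0
  b2: preds {b1,b4}: {b0,b1} ∩ {b0,b1,b2,b4} = {b0,b1}; idom=b1
  b5: preds {b0,b3,b4}: {b0} ∩ {b0,b1,b2,b3} ∩ {b0,b1,b2,b4} = {b0}; idom=b0

DF walk-up:
  b1←b0: walk · to b0
  b1←b3: walk b3→b2→b1 to b0
  b2←b1: walk · to b1
  b2←b4: walk b4→b2 to b1
  b5←b0: walk · to b0
  b5←b3: walk b3→b2→b1 to b0
  b5←b4: walk b4→b2→b1 to b0
  b0: DF=∅
  b1: DF={b1,b5}
  b2: DF={b1,b2,b5}
  b3: DF={b1,b5}
  b4: DF={b2,b5}
  b5: DF=∅

DF(b1) = ["b1", "b5"]

Answer: ["b1", "b5"]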